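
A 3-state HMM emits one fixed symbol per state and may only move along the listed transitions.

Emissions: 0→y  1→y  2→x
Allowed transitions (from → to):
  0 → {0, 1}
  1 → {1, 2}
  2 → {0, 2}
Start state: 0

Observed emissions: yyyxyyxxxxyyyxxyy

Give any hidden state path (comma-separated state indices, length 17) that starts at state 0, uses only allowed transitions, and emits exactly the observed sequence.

  t0 'y' -> {0,1}, take 0 (start)
  t1 'y' -> {0,1}, take 1 (0->1 ok)
  t2 'y' -> {0,1}, take 1 (1->1 ok)
  t3 'x' -> {2}, take 2 (1->2 ok)
  t4 'y' -> {0,1}, take 0 (2->0 ok)
  t5 'y' -> {0,1}, take 1 (0->1 ok)
  t6 'x' -> {2}, take 2 (1->2 ok)
  t7 'x' -> {2}, take 2 (2->2 ok)
  t8 'x' -> {2}, take 2 (2->2 ok)
  t9 'x' -> {2}, take 2 (2->2 ok)
  t10 'y' -> {0,1}, take 0 (2->0 ok)
  t11 'y' -> {0,1}, take 0 (0->0 ok)
  t12 'y' -> {0,1}, take 1 (0->1 ok)
  t13 'x' -> {2}, take 2 (1->2 ok)
  t14 'x' -> {2}, take 2 (2->2 ok)
  t15 'y' -> {0,1}, take 0 (2->0 ok)
  t16 'y' -> {0,1}, take 1 (0->1 ok)

0,1,1,2,0,1,2,2,2,2,0,0,1,2,2,0,1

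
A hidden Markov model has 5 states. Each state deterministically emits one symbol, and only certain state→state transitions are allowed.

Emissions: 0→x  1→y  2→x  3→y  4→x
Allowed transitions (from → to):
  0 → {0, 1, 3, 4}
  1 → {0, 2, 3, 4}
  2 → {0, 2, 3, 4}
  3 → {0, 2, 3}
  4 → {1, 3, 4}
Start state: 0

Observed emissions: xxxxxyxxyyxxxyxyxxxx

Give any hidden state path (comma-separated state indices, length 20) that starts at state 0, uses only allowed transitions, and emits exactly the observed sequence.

  0: obs=x cand={0,2,4} pick 0 [start]
  1: obs=x cand={0,2,4} pick 0 [0->0 ok]
  2: obs=x cand={0,2,4} pick 0 [0->0 ok]
  3: obs=x cand={0,2,4} pick 0 [0->0 ok]
  4: obs=x cand={0,2,4} pick 4 [0->4 ok]
  5: obs=y cand={1,3} pick 1 [4->1 ok]
  6: obs=x cand={0,2,4} pick 2 [1->2 ok]
  7: obs=x cand={0,2,4} pick 0 [2->0 ok]
  8: obs=y cand={1,3} pick 1 [0->1 ok]
  9: obs=y cand={1,3} pick 3 [1->3 ok]
  10: obs=x cand={0,2,4} pick 2 [3->2 ok]
  11: obs=x cand={0,2,4} pick 2 [2->2 ok]
  12: obs=x cand={0,2,4} pick 4 [2->4 ok]
  13: obs=y cand={1,3} pick 3 [4->3 ok]
  14: obs=x cand={0,2,4} pick 0 [3->0 ok]
  15: obs=y cand={1,3} pick 3 [0->3 ok]
  16: obs=x cand={0,2,4} pick 0 [3->0 ok]
  17: obs=x cand={0,2,4} pick 0 [0->0 ok]
  18: obs=x cand={0,2,4} pick 4 [0->4 ok]
  19: obs=x cand={0,2,4} pick 4 [4->4 ok]

0,0,0,0,4,1,2,0,1,3,2,2,4,3,0,3,0,0,4,4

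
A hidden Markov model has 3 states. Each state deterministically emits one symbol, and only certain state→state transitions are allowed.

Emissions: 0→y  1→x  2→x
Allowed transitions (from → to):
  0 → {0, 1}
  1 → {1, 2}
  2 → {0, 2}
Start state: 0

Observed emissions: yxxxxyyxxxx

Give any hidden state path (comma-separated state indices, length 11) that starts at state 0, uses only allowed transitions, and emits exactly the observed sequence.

  0: obs=y cand={0} pick 0 [start]
  1: obs=x cand={1,2} pick 1 [0->1 ok]
  2: obs=x cand={1,2} pick 2 [1->2 ok]
  3: obs=x cand={1,2} pick 2 [2->2 ok]
  4: obs=x cand={1,2} pick 2 [2->2 ok]
  5: obs=y cand={0} pick 0 [2->0 ok]
  6: obs=y cand={0} pick 0 [0->0 ok]
  7: obs=x cand={1,2} pick 1 [0->1 ok]
  8: obs=x cand={1,2} pick 1 [1->1 ok]
  9: obs=x cand={1,2} pick 1 [1->1 ok]
  10: obs=x cand={1,2} pick 1 [1->1 ok]

0,1,2,2,2,0,0,1,1,1,1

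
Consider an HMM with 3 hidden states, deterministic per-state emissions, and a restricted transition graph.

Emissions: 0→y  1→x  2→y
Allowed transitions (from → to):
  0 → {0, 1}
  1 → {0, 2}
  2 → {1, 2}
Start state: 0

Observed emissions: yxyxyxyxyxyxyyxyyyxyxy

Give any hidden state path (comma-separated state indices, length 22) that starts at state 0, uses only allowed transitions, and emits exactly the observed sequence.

0,1,2,1,0,1,2,1,2,1,0,1,0,0,1,0,0,0,1,2,1,0

  [0] y  {0,2}  => 0  start
  [1] x  {1}  => 1  0->1 ok
  [2] y  {0,2}  => 2  1->2 ok
  [3] x  {1}  => 1  2->1 ok
  [4] y  {0,2}  => 0  1->0 ok
  [5] x  {1}  => 1  0->1 ok
  [6] y  {0,2}  => 2  1->2 ok
  [7] x  {1}  => 1  2->1 ok
  [8] y  {0,2}  => 2  1->2 ok
  [9] x  {1}  => 1  2->1 ok
  [10] y  {0,2}  => 0  1->0 ok
  [11] x  {1}  => 1  0->1 ok
  [12] y  {0,2}  => 0  1->0 ok
  [13] y  {0,2}  => 0  0->0 ok
  [14] x  {1}  => 1  0->1 ok
  [15] y  {0,2}  => 0  1->0 ok
  [16] y  {0,2}  => 0  0->0 ok
  [17] y  {0,2}  => 0  0->0 ok
  [18] x  {1}  => 1  0->1 ok
  [19] y  {0,2}  => 2  1->2 ok
  [20] x  {1}  => 1  2->1 ok
  [21] y  {0,2}  => 0  1->0 ok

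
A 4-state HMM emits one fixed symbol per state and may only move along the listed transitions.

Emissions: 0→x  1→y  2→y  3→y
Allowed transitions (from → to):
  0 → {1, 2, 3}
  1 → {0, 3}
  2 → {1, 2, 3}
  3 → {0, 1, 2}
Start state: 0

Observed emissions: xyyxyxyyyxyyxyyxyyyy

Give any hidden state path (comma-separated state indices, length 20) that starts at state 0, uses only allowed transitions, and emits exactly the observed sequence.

  t0 'x' -> {0}, take 0 (start)
  t1 'y' -> {1,2,3}, take 3 (0->3 ok)
  t2 'y' -> {1,2,3}, take 1 (3->1 ok)
  t3 'x' -> {0}, take 0 (1->0 ok)
  t4 'y' -> {1,2,3}, take 3 (0->3 ok)
  t5 'x' -> {0}, take 0 (3->0 ok)
  t6 'y' -> {1,2,3}, take 2 (0->2 ok)
  t7 'y' -> {1,2,3}, take 1 (2->1 ok)
  t8 'y' -> {1,2,3}, take 3 (1->3 ok)
  t9 'x' -> {0}, take 0 (3->0 ok)
  t10 'y' -> {1,2,3}, take 3 (0->3 ok)
  t11 'y' -> {1,2,3}, take 1 (3->1 ok)
  t12 'x' -> {0}, take 0 (1->0 ok)
  t13 'y' -> {1,2,3}, take 2 (0->2 ok)
  t14 'y' -> {1,2,3}, take 1 (2->1 ok)
  t15 'x' -> {0}, take 0 (1->0 ok)
  t16 'y' -> {1,2,3}, take 2 (0->2 ok)
  t17 'y' -> {1,2,3}, take 3 (2->3 ok)
  t18 'y' -> {1,2,3}, take 1 (3->1 ok)
  t19 'y' -> {1,2,3}, take 3 (1->3 ok)

0,3,1,0,3,0,2,1,3,0,3,1,0,2,1,0,2,3,1,3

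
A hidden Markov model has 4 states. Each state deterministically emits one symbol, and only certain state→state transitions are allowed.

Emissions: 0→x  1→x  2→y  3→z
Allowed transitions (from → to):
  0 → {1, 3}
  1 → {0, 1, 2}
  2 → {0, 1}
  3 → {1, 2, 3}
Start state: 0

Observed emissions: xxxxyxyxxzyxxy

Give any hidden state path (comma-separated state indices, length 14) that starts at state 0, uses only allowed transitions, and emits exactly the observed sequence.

0,1,0,1,2,1,2,1,0,3,2,0,1,2

  t0 'x' -> {0,1}, take 0 (start)
  t1 'x' -> {0,1}, take 1 (0->1 ok)
  t2 'x' -> {0,1}, take 0 (1->0 ok)
  t3 'x' -> {0,1}, take 1 (0->1 ok)
  t4 'y' -> {2}, take 2 (1->2 ok)
  t5 'x' -> {0,1}, take 1 (2->1 ok)
  t6 'y' -> {2}, take 2 (1->2 ok)
  t7 'x' -> {0,1}, take 1 (2->1 ok)
  t8 'x' -> {0,1}, take 0 (1->0 ok)
  t9 'z' -> {3}, take 3 (0->3 ok)
  t10 'y' -> {2}, take 2 (3->2 ok)
  t11 'x' -> {0,1}, take 0 (2->0 ok)
  t12 'x' -> {0,1}, take 1 (0->1 ok)
  t13 'y' -> {2}, take 2 (1->2 ok)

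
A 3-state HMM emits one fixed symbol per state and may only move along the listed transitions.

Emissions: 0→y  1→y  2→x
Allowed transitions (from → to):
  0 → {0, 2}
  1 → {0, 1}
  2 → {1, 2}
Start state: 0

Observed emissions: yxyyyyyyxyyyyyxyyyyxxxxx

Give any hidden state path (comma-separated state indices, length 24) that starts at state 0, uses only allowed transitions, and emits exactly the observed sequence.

0,2,1,1,1,1,0,0,2,1,1,1,0,0,2,1,0,0,0,2,2,2,2,2

  t0 'y' -> {0,1}, take 0 (start)
  t1 'x' -> {2}, take 2 (0->2 ok)
  t2 'y' -> {0,1}, take 1 (2->1 ok)
  t3 'y' -> {0,1}, take 1 (1->1 ok)
  t4 'y' -> {0,1}, take 1 (1->1 ok)
  t5 'y' -> {0,1}, take 1 (1->1 ok)
  t6 'y' -> {0,1}, take 0 (1->0 ok)
  t7 'y' -> {0,1}, take 0 (0->0 ok)
  t8 'x' -> {2}, take 2 (0->2 ok)
  t9 'y' -> {0,1}, take 1 (2->1 ok)
  t10 'y' -> {0,1}, take 1 (1->1 ok)
  t11 'y' -> {0,1}, take 1 (1->1 ok)
  t12 'y' -> {0,1}, take 0 (1->0 ok)
  t13 'y' -> {0,1}, take 0 (0->0 ok)
  t14 'x' -> {2}, take 2 (0->2 ok)
  t15 'y' -> {0,1}, take 1 (2->1 ok)
  t16 'y' -> {0,1}, take 0 (1->0 ok)
  t17 'y' -> {0,1}, take 0 (0->0 ok)
  t18 'y' -> {0,1}, take 0 (0->0 ok)
  t19 'x' -> {2}, take 2 (0->2 ok)
  t20 'x' -> {2}, take 2 (2->2 ok)
  t21 'x' -> {2}, take 2 (2->2 ok)
  t22 'x' -> {2}, take 2 (2->2 ok)
  t23 'x' -> {2}, take 2 (2->2 ok)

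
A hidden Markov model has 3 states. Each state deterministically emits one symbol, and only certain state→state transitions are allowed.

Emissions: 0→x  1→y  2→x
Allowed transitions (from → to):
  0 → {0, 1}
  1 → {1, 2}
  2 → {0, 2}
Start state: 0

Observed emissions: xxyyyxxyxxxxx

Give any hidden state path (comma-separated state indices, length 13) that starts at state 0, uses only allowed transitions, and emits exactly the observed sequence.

0,0,1,1,1,2,0,1,2,2,2,0,0

  t0 'x' -> {0,2}, take 0 (start)
  t1 'x' -> {0,2}, take 0 (0->0 ok)
  t2 'y' -> {1}, take 1 (0->1 ok)
  t3 'y' -> {1}, take 1 (1->1 ok)
  t4 'y' -> {1}, take 1 (1->1 ok)
  t5 'x' -> {0,2}, take 2 (1->2 ok)
  t6 'x' -> {0,2}, take 0 (2->0 ok)
  t7 'y' -> {1}, take 1 (0->1 ok)
  t8 'x' -> {0,2}, take 2 (1->2 ok)
  t9 'x' -> {0,2}, take 2 (2->2 ok)
  t10 'x' -> {0,2}, take 2 (2->2 ok)
  t11 'x' -> {0,2}, take 0 (2->0 ok)
  t12 'x' -> {0,2}, take 0 (0->0 ok)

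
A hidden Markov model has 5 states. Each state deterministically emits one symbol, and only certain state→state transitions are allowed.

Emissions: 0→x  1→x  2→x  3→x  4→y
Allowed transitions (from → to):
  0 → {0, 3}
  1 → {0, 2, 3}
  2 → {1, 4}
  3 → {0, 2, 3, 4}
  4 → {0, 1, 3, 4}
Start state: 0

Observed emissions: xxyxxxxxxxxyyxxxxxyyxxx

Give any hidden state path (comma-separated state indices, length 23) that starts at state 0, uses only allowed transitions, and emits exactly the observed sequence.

  0: obs=x cand={0,1,2,3} pick 0 [start]
  1: obs=x cand={0,1,2,3} pick 3 [0->3 ok]
  2: obs=y cand={4} pick 4 [3->4 ok]
  3: obs=x cand={0,1,2,3} pick 1 [4->1 ok]
  4: obs=x cand={0,1,2,3} pick 0 [1->0 ok]
  5: obs=x cand={0,1,2,3} pick 0 [0->0 ok]
  6: obs=x cand={0,1,2,3} pick 0 [0->0 ok]
  7: obs=x cand={0,1,2,3} pick 0 [0->0 ok]
  8: obs=x cand={0,1,2,3} pick 0 [0->0 ok]
  9: obs=x cand={0,1,2,3} pick 3 [0->3 ok]
  10: obs=x cand={0,1,2,3} pick 3 [3->3 ok]
  11: obs=y cand={4} pick 4 [3->4 ok]
  12: obs=y cand={4} pick 4 [4->4 ok]
  13: obs=x cand={0,1,2,3} pick 0 [4->0 ok]
  14: obs=x cand={0,1,2,3} pick 0 [0->0 ok]
  15: obs=x cand={0,1,2,3} pick 0 [0->0 ok]
  16: obs=x cand={0,1,2,3} pick 3 [0->3 ok]
  17: obs=x cand={0,1,2,3} pick 3 [3->3 ok]
  18: obs=y cand={4} pick 4 [3->4 ok]
  19: obs=y cand={4} pick 4 [4->4 ok]
  20: obs=x cand={0,1,2,3} pick 3 [4->3 ok]
  21: obs=x cand={0,1,2,3} pick 0 [3->0 ok]
  22: obs=x cand={0,1,2,3} pick 0 [0->0 ok]

0,3,4,1,0,0,0,0,0,3,3,4,4,0,0,0,3,3,4,4,3,0,0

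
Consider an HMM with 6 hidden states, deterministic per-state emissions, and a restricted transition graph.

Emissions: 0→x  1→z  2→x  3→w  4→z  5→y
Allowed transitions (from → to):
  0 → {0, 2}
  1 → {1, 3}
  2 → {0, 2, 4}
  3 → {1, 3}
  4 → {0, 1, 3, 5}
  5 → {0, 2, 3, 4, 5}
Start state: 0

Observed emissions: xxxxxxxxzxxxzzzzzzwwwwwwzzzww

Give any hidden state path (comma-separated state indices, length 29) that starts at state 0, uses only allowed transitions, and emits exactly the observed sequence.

  pos 0: x in {0,2}, choose 0; start
  pos 1: x in {0,2}, choose 0; 0->0 ok
  pos 2: x in {0,2}, choose 0; 0->0 ok
  pos 3: x in {0,2}, choose 0; 0->0 ok
  pos 4: x in {0,2}, choose 2; 0->2 ok
  pos 5: x in {0,2}, choose 0; 2->0 ok
  pos 6: x in {0,2}, choose 0; 0->0 ok
  pos 7: x in {0,2}, choose 2; 0->2 ok
  pos 8: z in {1,4}, choose 4; 2->4 ok
  pos 9: x in {0,2}, choose 0; 4->0 ok
  pos 10: x in {0,2}, choose 2; 0->2 ok
  pos 11: x in {0,2}, choose 2; 2->2 ok
  pos 12: z in {1,4}, choose 4; 2->4 ok
  pos 13: z in {1,4}, choose 1; 4->1 ok
  pos 14: z in {1,4}, choose 1; 1->1 ok
  pos 15: z in {1,4}, choose 1; 1->1 ok
  pos 16: z in {1,4}, choose 1; 1->1 ok
  pos 17: z in {1,4}, choose 1; 1->1 ok
  pos 18: w in {3}, choose 3; 1->3 ok
  pos 19: w in {3}, choose 3; 3->3 ok
  pos 20: w in {3}, choose 3; 3->3 ok
  pos 21: w in {3}, choose 3; 3->3 ok
  pos 22: w in {3}, choose 3; 3->3 ok
  pos 23: w in {3}, choose 3; 3->3 ok
  pos 24: z in {1,4}, choose 1; 3->1 ok
  pos 25: z in {1,4}, choose 1; 1->1 ok
  pos 26: z in {1,4}, choose 1; 1->1 ok
  pos 27: w in {3}, choose 3; 1->3 ok
  pos 28: w in {3}, choose 3; 3->3 ok

0,0,0,0,2,0,0,2,4,0,2,2,4,1,1,1,1,1,3,3,3,3,3,3,1,1,1,3,3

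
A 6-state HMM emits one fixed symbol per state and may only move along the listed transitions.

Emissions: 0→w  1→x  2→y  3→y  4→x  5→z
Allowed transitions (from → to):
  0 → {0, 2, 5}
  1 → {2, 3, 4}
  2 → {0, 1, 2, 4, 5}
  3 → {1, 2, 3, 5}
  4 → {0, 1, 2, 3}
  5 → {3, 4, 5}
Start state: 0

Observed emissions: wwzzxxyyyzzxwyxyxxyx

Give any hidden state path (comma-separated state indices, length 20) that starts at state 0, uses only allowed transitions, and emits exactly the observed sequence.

0,0,5,5,4,1,3,2,2,5,5,4,0,2,1,3,1,4,2,1

  0: obs=w cand={0} pick 0 [start]
  1: obs=w cand={0} pick 0 [0->0 ok]
  2: obs=z cand={5} pick 5 [0->5 ok]
  3: obs=z cand={5} pick 5 [5->5 ok]
  4: obs=x cand={1,4} pick 4 [5->4 ok]
  5: obs=x cand={1,4} pick 1 [4->1 ok]
  6: obs=y cand={2,3} pick 3 [1->3 ok]
  7: obs=y cand={2,3} pick 2 [3->2 ok]
  8: obs=y cand={2,3} pick 2 [2->2 ok]
  9: obs=z cand={5} pick 5 [2->5 ok]
  10: obs=z cand={5} pick 5 [5->5 ok]
  11: obs=x cand={1,4} pick 4 [5->4 ok]
  12: obs=w cand={0} pick 0 [4->0 ok]
  13: obs=y cand={2,3} pick 2 [0->2 ok]
  14: obs=x cand={1,4} pick 1 [2->1 ok]
  15: obs=y cand={2,3} pick 3 [1->3 ok]
  16: obs=x cand={1,4} pick 1 [3->1 ok]
  17: obs=x cand={1,4} pick 4 [1->4 ok]
  18: obs=y cand={2,3} pick 2 [4->2 ok]
  19: obs=x cand={1,4} pick 1 [2->1 ok]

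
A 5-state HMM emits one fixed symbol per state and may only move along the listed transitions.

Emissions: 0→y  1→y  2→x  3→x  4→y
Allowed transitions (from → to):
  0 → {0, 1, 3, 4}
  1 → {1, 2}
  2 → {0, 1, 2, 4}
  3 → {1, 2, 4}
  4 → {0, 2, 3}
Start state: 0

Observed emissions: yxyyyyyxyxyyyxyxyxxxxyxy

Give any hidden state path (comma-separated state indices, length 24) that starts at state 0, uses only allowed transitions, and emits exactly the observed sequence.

0,3,1,1,1,1,1,2,1,2,1,1,1,2,1,2,4,3,2,2,2,4,2,4

  t0 'y' -> {0,1,4}, take 0 (start)
  t1 'x' -> {2,3}, take 3 (0->3 ok)
  t2 'y' -> {0,1,4}, take 1 (3->1 ok)
  t3 'y' -> {0,1,4}, take 1 (1->1 ok)
  t4 'y' -> {0,1,4}, take 1 (1->1 ok)
  t5 'y' -> {0,1,4}, take 1 (1->1 ok)
  t6 'y' -> {0,1,4}, take 1 (1->1 ok)
  t7 'x' -> {2,3}, take 2 (1->2 ok)
  t8 'y' -> {0,1,4}, take 1 (2->1 ok)
  t9 'x' -> {2,3}, take 2 (1->2 ok)
  t10 'y' -> {0,1,4}, take 1 (2->1 ok)
  t11 'y' -> {0,1,4}, take 1 (1->1 ok)
  t12 'y' -> {0,1,4}, take 1 (1->1 ok)
  t13 'x' -> {2,3}, take 2 (1->2 ok)
  t14 'y' -> {0,1,4}, take 1 (2->1 ok)
  t15 'x' -> {2,3}, take 2 (1->2 ok)
  t16 'y' -> {0,1,4}, take 4 (2->4 ok)
  t17 'x' -> {2,3}, take 3 (4->3 ok)
  t18 'x' -> {2,3}, take 2 (3->2 ok)
  t19 'x' -> {2,3}, take 2 (2->2 ok)
  t20 'x' -> {2,3}, take 2 (2->2 ok)
  t21 'y' -> {0,1,4}, take 4 (2->4 ok)
  t22 'x' -> {2,3}, take 2 (4->2 ok)
  t23 'y' -> {0,1,4}, take 4 (2->4 ok)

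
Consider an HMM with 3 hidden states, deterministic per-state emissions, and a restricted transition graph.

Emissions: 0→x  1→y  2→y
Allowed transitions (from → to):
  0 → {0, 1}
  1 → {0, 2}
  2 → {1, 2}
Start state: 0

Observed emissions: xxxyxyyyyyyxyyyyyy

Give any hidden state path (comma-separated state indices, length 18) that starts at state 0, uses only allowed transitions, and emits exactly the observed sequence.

  [0] x  {0}  => 0  start
  [1] x  {0}  => 0  0->0 ok
  [2] x  {0}  => 0  0->0 ok
  [3] y  {1,2}  => 1  0->1 ok
  [4] x  {0}  => 0  1->0 ok
  [5] y  {1,2}  => 1  0->1 ok
  [6] y  {1,2}  => 2  1->2 ok
  [7] y  {1,2}  => 2  2->2 ok
  [8] y  {1,2}  => 1  2->1 ok
  [9] y  {1,2}  => 2  1->2 ok
  [10] y  {1,2}  => 1  2->1 ok
  [11] x  {0}  => 0  1->0 ok
  [12] y  {1,2}  => 1  0->1 ok
  [13] y  {1,2}  => 2  1->2 ok
  [14] y  {1,2}  => 2  2->2 ok
  [15] y  {1,2}  => 2  2->2 ok
  [16] y  {1,2}  => 1  2->1 ok
  [17] y  {1,2}  => 2  1->2 ok

0,0,0,1,0,1,2,2,1,2,1,0,1,2,2,2,1,2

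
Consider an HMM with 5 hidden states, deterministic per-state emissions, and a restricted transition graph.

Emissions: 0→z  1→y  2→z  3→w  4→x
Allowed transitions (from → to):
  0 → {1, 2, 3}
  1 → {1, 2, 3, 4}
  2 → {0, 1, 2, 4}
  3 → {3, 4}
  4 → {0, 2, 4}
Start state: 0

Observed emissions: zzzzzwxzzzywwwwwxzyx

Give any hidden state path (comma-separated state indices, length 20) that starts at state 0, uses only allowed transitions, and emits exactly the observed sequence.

  t0 'z' -> {0,2}, take 0 (start)
  t1 'z' -> {0,2}, take 2 (0->2 ok)
  t2 'z' -> {0,2}, take 2 (2->2 ok)
  t3 'z' -> {0,2}, take 2 (2->2 ok)
  t4 'z' -> {0,2}, take 0 (2->0 ok)
  t5 'w' -> {3}, take 3 (0->3 ok)
  t6 'x' -> {4}, take 4 (3->4 ok)
  t7 'z' -> {0,2}, take 0 (4->0 ok)
  t8 'z' -> {0,2}, take 2 (0->2 ok)
  t9 'z' -> {0,2}, take 0 (2->0 ok)
  t10 'y' -> {1}, take 1 (0->1 ok)
  t11 'w' -> {3}, take 3 (1->3 ok)
  t12 'w' -> {3}, take 3 (3->3 ok)
  t13 'w' -> {3}, take 3 (3->3 ok)
  t14 'w' -> {3}, take 3 (3->3 ok)
  t15 'w' -> {3}, take 3 (3->3 ok)
  t16 'x' -> {4}, take 4 (3->4 ok)
  t17 'z' -> {0,2}, take 2 (4->2 ok)
  t18 'y' -> {1}, take 1 (2->1 ok)
  t19 'x' -> {4}, take 4 (1->4 ok)

0,2,2,2,0,3,4,0,2,0,1,3,3,3,3,3,4,2,1,4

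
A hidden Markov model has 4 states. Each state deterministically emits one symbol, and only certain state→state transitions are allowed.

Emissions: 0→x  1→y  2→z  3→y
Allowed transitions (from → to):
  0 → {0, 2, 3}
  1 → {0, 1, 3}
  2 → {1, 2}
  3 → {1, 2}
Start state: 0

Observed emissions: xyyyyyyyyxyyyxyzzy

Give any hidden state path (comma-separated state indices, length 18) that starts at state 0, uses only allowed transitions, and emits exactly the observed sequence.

0,3,1,1,1,3,1,1,1,0,3,1,1,0,3,2,2,1

  0: obs=x cand={0} pick 0 [start]
  1: obs=y cand={1,3} pick 3 [0->3 ok]
  2: obs=y cand={1,3} pick 1 [3->1 ok]
  3: obs=y cand={1,3} pick 1 [1->1 ok]
  4: obs=y cand={1,3} pick 1 [1->1 ok]
  5: obs=y cand={1,3} pick 3 [1->3 ok]
  6: obs=y cand={1,3} pick 1 [3->1 ok]
  7: obs=y cand={1,3} pick 1 [1->1 ok]
  8: obs=y cand={1,3} pick 1 [1->1 ok]
  9: obs=x cand={0} pick 0 [1->0 ok]
  10: obs=y cand={1,3} pick 3 [0->3 ok]
  11: obs=y cand={1,3} pick 1 [3->1 ok]
  12: obs=y cand={1,3} pick 1 [1->1 ok]
  13: obs=x cand={0} pick 0 [1->0 ok]
  14: obs=y cand={1,3} pick 3 [0->3 ok]
  15: obs=z cand={2} pick 2 [3->2 ok]
  16: obs=z cand={2} pick 2 [2->2 ok]
  17: obs=y cand={1,3} pick 1 [2->1 ok]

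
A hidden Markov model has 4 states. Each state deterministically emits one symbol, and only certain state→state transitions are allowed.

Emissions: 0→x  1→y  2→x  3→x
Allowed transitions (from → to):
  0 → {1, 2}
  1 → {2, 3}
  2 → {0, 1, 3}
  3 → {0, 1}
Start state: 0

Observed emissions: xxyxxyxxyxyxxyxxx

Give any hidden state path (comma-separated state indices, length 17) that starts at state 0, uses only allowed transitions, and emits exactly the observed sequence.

  pos 0: x in {0,2,3}, choose 0; start
  pos 1: x in {0,2,3}, choose 2; 0->2 ok
  pos 2: y in {1}, choose 1; 2->1 ok
  pos 3: x in {0,2,3}, choose 3; 1->3 ok
  pos 4: x in {0,2,3}, choose 0; 3->0 ok
  pos 5: y in {1}, choose 1; 0->1 ok
  pos 6: x in {0,2,3}, choose 3; 1->3 ok
  pos 7: x in {0,2,3}, choose 0; 3->0 ok
  pos 8: y in {1}, choose 1; 0->1 ok
  pos 9: x in {0,2,3}, choose 3; 1->3 ok
  pos 10: y in {1}, choose 1; 3->1 ok
  pos 11: x in {0,2,3}, choose 2; 1->2 ok
  pos 12: x in {0,2,3}, choose 0; 2->0 ok
  pos 13: y in {1}, choose 1; 0->1 ok
  pos 14: x in {0,2,3}, choose 2; 1->2 ok
  pos 15: x in {0,2,3}, choose 0; 2->0 ok
  pos 16: x in {0,2,3}, choose 2; 0->2 ok

0,2,1,3,0,1,3,0,1,3,1,2,0,1,2,0,2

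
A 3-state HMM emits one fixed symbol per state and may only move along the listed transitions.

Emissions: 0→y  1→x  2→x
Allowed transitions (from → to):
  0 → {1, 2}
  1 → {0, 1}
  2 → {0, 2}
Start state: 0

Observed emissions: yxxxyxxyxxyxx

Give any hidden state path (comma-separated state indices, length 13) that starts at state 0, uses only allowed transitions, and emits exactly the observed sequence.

0,1,1,1,0,2,2,0,2,2,0,1,1

  0: obs=y cand={0} pick 0 [start]
  1: obs=x cand={1,2} pick 1 [0->1 ok]
  2: obs=x cand={1,2} pick 1 [1->1 ok]
  3: obs=x cand={1,2} pick 1 [1->1 ok]
  4: obs=y cand={0} pick 0 [1->0 ok]
  5: obs=x cand={1,2} pick 2 [0->2 ok]
  6: obs=x cand={1,2} pick 2 [2->2 ok]
  7: obs=y cand={0} pick 0 [2->0 ok]
  8: obs=x cand={1,2} pick 2 [0->2 ok]
  9: obs=x cand={1,2} pick 2 [2->2 ok]
  10: obs=y cand={0} pick 0 [2->0 ok]
  11: obs=x cand={1,2} pick 1 [0->1 ok]
  12: obs=x cand={1,2} pick 1 [1->1 ok]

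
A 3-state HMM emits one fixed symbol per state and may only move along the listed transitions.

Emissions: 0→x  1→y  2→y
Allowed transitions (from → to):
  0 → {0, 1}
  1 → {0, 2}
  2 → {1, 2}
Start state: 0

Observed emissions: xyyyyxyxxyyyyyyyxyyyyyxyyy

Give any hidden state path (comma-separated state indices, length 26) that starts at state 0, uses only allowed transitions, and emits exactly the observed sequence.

  t0 'x' -> {0}, take 0 (start)
  t1 'y' -> {1,2}, take 1 (0->1 ok)
  t2 'y' -> {1,2}, take 2 (1->2 ok)
  t3 'y' -> {1,2}, take 2 (2->2 ok)
  t4 'y' -> {1,2}, take 1 (2->1 ok)
  t5 'x' -> {0}, take 0 (1->0 ok)
  t6 'y' -> {1,2}, take 1 (0->1 ok)
  t7 'x' -> {0}, take 0 (1->0 ok)
  t8 'x' -> {0}, take 0 (0->0 ok)
  t9 'y' -> {1,2}, take 1 (0->1 ok)
  t10 'y' -> {1,2}, take 2 (1->2 ok)
  t11 'y' -> {1,2}, take 2 (2->2 ok)
  t12 'y' -> {1,2}, take 2 (2->2 ok)
  t13 'y' -> {1,2}, take 1 (2->1 ok)
  t14 'y' -> {1,2}, take 2 (1->2 ok)
  t15 'y' -> {1,2}, take 1 (2->1 ok)
  t16 'x' -> {0}, take 0 (1->0 ok)
  t17 'y' -> {1,2}, take 1 (0->1 ok)
  t18 'y' -> {1,2}, take 2 (1->2 ok)
  t19 'y' -> {1,2}, take 1 (2->1 ok)
  t20 'y' -> {1,2}, take 2 (1->2 ok)
  t21 'y' -> {1,2}, take 1 (2->1 ok)
  t22 'x' -> {0}, take 0 (1->0 ok)
  t23 'y' -> {1,2}, take 1 (0->1 ok)
  t24 'y' -> {1,2}, take 2 (1->2 ok)
  t25 'y' -> {1,2}, take 2 (2->2 ok)

0,1,2,2,1,0,1,0,0,1,2,2,2,1,2,1,0,1,2,1,2,1,0,1,2,2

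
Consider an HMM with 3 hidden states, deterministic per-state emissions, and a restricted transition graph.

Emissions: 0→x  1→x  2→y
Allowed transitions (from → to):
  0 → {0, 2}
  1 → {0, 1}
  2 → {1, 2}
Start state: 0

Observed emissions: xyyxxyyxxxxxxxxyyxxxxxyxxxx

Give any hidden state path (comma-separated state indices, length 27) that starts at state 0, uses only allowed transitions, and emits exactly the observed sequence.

0,2,2,1,0,2,2,1,1,1,1,0,0,0,0,2,2,1,1,0,0,0,2,1,1,1,1

  0: obs=x cand={0,1} pick 0 [start]
  1: obs=y cand={2} pick 2 [0->2 ok]
  2: obs=y cand={2} pick 2 [2->2 ok]
  3: obs=x cand={0,1} pick 1 [2->1 ok]
  4: obs=x cand={0,1} pick 0 [1->0 ok]
  5: obs=y cand={2} pick 2 [0->2 ok]
  6: obs=y cand={2} pick 2 [2->2 ok]
  7: obs=x cand={0,1} pick 1 [2->1 ok]
  8: obs=x cand={0,1} pick 1 [1->1 ok]
  9: obs=x cand={0,1} pick 1 [1->1 ok]
  10: obs=x cand={0,1} pick 1 [1->1 ok]
  11: obs=x cand={0,1} pick 0 [1->0 ok]
  12: obs=x cand={0,1} pick 0 [0->0 ok]
  13: obs=x cand={0,1} pick 0 [0->0 ok]
  14: obs=x cand={0,1} pick 0 [0->0 ok]
  15: obs=y cand={2} pick 2 [0->2 ok]
  16: obs=y cand={2} pick 2 [2->2 ok]
  17: obs=x cand={0,1} pick 1 [2->1 ok]
  18: obs=x cand={0,1} pick 1 [1->1 ok]
  19: obs=x cand={0,1} pick 0 [1->0 ok]
  20: obs=x cand={0,1} pick 0 [0->0 ok]
  21: obs=x cand={0,1} pick 0 [0->0 ok]
  22: obs=y cand={2} pick 2 [0->2 ok]
  23: obs=x cand={0,1} pick 1 [2->1 ok]
  24: obs=x cand={0,1} pick 1 [1->1 ok]
  25: obs=x cand={0,1} pick 1 [1->1 ok]
  26: obs=x cand={0,1} pick 1 [1->1 ok]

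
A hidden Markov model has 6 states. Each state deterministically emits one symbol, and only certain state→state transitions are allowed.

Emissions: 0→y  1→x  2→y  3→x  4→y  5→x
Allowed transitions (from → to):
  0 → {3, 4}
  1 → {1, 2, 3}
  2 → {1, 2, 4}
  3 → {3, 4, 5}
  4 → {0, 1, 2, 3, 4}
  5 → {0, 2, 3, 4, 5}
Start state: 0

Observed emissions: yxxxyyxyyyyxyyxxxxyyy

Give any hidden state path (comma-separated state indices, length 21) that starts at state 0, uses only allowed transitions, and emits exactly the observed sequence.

  pos 0: y in {0,2,4}, choose 0; start
  pos 1: x in {1,3,5}, choose 3; 0->3 ok
  pos 2: x in {1,3,5}, choose 3; 3->3 ok
  pos 3: x in {1,3,5}, choose 5; 3->5 ok
  pos 4: y in {0,2,4}, choose 2; 5->2 ok
  pos 5: y in {0,2,4}, choose 2; 2->2 ok
  pos 6: x in {1,3,5}, choose 1; 2->1 ok
  pos 7: y in {0,2,4}, choose 2; 1->2 ok
  pos 8: y in {0,2,4}, choose 2; 2->2 ok
  pos 9: y in {0,2,4}, choose 4; 2->4 ok
  pos 10: y in {0,2,4}, choose 0; 4->0 ok
  pos 11: x in {1,3,5}, choose 3; 0->3 ok
  pos 12: y in {0,2,4}, choose 4; 3->4 ok
  pos 13: y in {0,2,4}, choose 4; 4->4 ok
  pos 14: x in {1,3,5}, choose 3; 4->3 ok
  pos 15: x in {1,3,5}, choose 5; 3->5 ok
  pos 16: x in {1,3,5}, choose 3; 5->3 ok
  pos 17: x in {1,3,5}, choose 3; 3->3 ok
  pos 18: y in {0,2,4}, choose 4; 3->4 ok
  pos 19: y in {0,2,4}, choose 4; 4->4 ok
  pos 20: y in {0,2,4}, choose 0; 4->0 ok

0,3,3,5,2,2,1,2,2,4,0,3,4,4,3,5,3,3,4,4,0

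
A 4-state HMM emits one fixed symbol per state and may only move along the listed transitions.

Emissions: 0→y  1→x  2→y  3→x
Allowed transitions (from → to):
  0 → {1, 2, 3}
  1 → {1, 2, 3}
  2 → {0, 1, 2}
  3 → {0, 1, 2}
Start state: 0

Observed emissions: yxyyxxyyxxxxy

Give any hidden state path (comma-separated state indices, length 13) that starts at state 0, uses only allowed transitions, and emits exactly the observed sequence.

  [0] y  {0,2}  => 0  start
  [1] x  {1,3}  => 1  0->1 ok
  [2] y  {0,2}  => 2  1->2 ok
  [3] y  {0,2}  => 0  2->0 ok
  [4] x  {1,3}  => 1  0->1 ok
  [5] x  {1,3}  => 1  1->1 ok
  [6] y  {0,2}  => 2  1->2 ok
  [7] y  {0,2}  => 2  2->2 ok
  [8] x  {1,3}  => 1  2->1 ok
  [9] x  {1,3}  => 3  1->3 ok
  [10] x  {1,3}  => 1  3->1 ok
  [11] x  {1,3}  => 3  1->3 ok
  [12] y  {0,2}  => 2  3->2 ok

0,1,2,0,1,1,2,2,1,3,1,3,2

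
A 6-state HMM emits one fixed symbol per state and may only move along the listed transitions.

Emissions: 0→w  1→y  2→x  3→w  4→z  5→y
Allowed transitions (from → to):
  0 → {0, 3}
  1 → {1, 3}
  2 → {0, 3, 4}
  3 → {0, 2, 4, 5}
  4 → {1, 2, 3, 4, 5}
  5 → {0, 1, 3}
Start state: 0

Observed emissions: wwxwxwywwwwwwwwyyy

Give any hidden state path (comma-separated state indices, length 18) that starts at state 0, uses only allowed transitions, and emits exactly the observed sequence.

0,3,2,3,2,3,5,0,0,0,0,0,3,0,3,5,1,1

  [0] w  {0,3}  => 0  start
  [1] w  {0,3}  => 3  0->3 ok
  [2] x  {2}  => 2  3->2 ok
  [3] w  {0,3}  => 3  2->3 ok
  [4] x  {2}  => 2  3->2 ok
  [5] w  {0,3}  => 3  2->3 ok
  [6] y  {1,5}  => 5  3->5 ok
  [7] w  {0,3}  => 0  5->0 ok
  [8] w  {0,3}  => 0  0->0 ok
  [9] w  {0,3}  => 0  0->0 ok
  [10] w  {0,3}  => 0  0->0 ok
  [11] w  {0,3}  => 0  0->0 ok
  [12] w  {0,3}  => 3  0->3 ok
  [13] w  {0,3}  => 0  3->0 ok
  [14] w  {0,3}  => 3  0->3 ok
  [15] y  {1,5}  => 5  3->5 ok
  [16] y  {1,5}  => 1  5->1 ok
  [17] y  {1,5}  => 1  1->1 ok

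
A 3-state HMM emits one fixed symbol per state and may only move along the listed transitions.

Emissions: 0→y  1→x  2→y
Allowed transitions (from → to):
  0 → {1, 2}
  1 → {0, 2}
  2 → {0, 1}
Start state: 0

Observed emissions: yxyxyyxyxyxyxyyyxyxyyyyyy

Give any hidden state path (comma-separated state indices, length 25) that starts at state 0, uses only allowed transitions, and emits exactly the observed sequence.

0,1,2,1,2,0,1,2,1,0,1,2,1,0,2,0,1,2,1,0,2,0,2,0,2

  [0] y  {0,2}  => 0  start
  [1] x  {1}  => 1  0->1 ok
  [2] y  {0,2}  => 2  1->2 ok
  [3] x  {1}  => 1  2->1 ok
  [4] y  {0,2}  => 2  1->2 ok
  [5] y  {0,2}  => 0  2->0 ok
  [6] x  {1}  => 1  0->1 ok
  [7] y  {0,2}  => 2  1->2 ok
  [8] x  {1}  => 1  2->1 ok
  [9] y  {0,2}  => 0  1->0 ok
  [10] x  {1}  => 1  0->1 ok
  [11] y  {0,2}  => 2  1->2 ok
  [12] x  {1}  => 1  2->1 ok
  [13] y  {0,2}  => 0  1->0 ok
  [14] y  {0,2}  => 2  0->2 ok
  [15] y  {0,2}  => 0  2->0 ok
  [16] x  {1}  => 1  0->1 ok
  [17] y  {0,2}  => 2  1->2 ok
  [18] x  {1}  => 1  2->1 ok
  [19] y  {0,2}  => 0  1->0 ok
  [20] y  {0,2}  => 2  0->2 ok
  [21] y  {0,2}  => 0  2->0 ok
  [22] y  {0,2}  => 2  0->2 ok
  [23] y  {0,2}  => 0  2->0 ok
  [24] y  {0,2}  => 2  0->2 ok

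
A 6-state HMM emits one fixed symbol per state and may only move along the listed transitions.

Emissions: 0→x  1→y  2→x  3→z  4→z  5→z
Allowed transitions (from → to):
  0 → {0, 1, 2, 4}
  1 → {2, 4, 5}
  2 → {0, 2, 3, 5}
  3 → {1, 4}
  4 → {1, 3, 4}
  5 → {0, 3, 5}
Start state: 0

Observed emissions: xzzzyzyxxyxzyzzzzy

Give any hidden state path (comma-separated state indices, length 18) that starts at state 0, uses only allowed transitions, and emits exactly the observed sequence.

  t0 'x' -> {0,2}, take 0 (start)
  t1 'z' -> {3,4,5}, take 4 (0->4 ok)
  t2 'z' -> {3,4,5}, take 4 (4->4 ok)
  t3 'z' -> {3,4,5}, take 4 (4->4 ok)
  t4 'y' -> {1}, take 1 (4->1 ok)
  t5 'z' -> {3,4,5}, take 4 (1->4 ok)
  t6 'y' -> {1}, take 1 (4->1 ok)
  t7 'x' -> {0,2}, take 2 (1->2 ok)
  t8 'x' -> {0,2}, take 0 (2->0 ok)
  t9 'y' -> {1}, take 1 (0->1 ok)
  t10 'x' -> {0,2}, take 2 (1->2 ok)
  t11 'z' -> {3,4,5}, take 3 (2->3 ok)
  t12 'y' -> {1}, take 1 (3->1 ok)
  t13 'z' -> {3,4,5}, take 4 (1->4 ok)
  t14 'z' -> {3,4,5}, take 3 (4->3 ok)
  t15 'z' -> {3,4,5}, take 4 (3->4 ok)
  t16 'z' -> {3,4,5}, take 3 (4->3 ok)
  t17 'y' -> {1}, take 1 (3->1 ok)

0,4,4,4,1,4,1,2,0,1,2,3,1,4,3,4,3,1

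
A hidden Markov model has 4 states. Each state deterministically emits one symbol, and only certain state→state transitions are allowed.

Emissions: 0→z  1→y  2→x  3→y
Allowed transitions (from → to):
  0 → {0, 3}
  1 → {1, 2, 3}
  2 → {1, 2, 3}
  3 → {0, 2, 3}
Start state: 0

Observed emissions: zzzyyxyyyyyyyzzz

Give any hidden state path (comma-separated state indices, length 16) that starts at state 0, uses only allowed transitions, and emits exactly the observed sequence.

0,0,0,3,3,2,1,1,1,1,3,3,3,0,0,0

  0: obs=z cand={0} pick 0 [start]
  1: obs=z cand={0} pick 0 [0->0 ok]
  2: obs=z cand={0} pick 0 [0->0 ok]
  3: obs=y cand={1,3} pick 3 [0->3 ok]
  4: obs=y cand={1,3} pick 3 [3->3 ok]
  5: obs=x cand={2} pick 2 [3->2 ok]
  6: obs=y cand={1,3} pick 1 [2->1 ok]
  7: obs=y cand={1,3} pick 1 [1->1 ok]
  8: obs=y cand={1,3} pick 1 [1->1 ok]
  9: obs=y cand={1,3} pick 1 [1->1 ok]
  10: obs=y cand={1,3} pick 3 [1->3 ok]
  11: obs=y cand={1,3} pick 3 [3->3 ok]
  12: obs=y cand={1,3} pick 3 [3->3 ok]
  13: obs=z cand={0} pick 0 [3->0 ok]
  14: obs=z cand={0} pick 0 [0->0 ok]
  15: obs=z cand={0} pick 0 [0->0 ok]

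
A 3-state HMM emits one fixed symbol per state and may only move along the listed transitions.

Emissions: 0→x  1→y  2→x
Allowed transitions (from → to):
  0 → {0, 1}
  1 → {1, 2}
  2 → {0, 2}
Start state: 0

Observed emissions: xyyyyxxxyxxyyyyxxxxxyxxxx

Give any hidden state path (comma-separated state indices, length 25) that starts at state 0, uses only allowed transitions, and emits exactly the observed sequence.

  t0 'x' -> {0,2}, take 0 (start)
  t1 'y' -> {1}, take 1 (0->1 ok)
  t2 'y' -> {1}, take 1 (1->1 ok)
  t3 'y' -> {1}, take 1 (1->1 ok)
  t4 'y' -> {1}, take 1 (1->1 ok)
  t5 'x' -> {0,2}, take 2 (1->2 ok)
  t6 'x' -> {0,2}, take 2 (2->2 ok)
  t7 'x' -> {0,2}, take 0 (2->0 ok)
  t8 'y' -> {1}, take 1 (0->1 ok)
  t9 'x' -> {0,2}, take 2 (1->2 ok)
  t10 'x' -> {0,2}, take 0 (2->0 ok)
  t11 'y' -> {1}, take 1 (0->1 ok)
  t12 'y' -> {1}, take 1 (1->1 ok)
  t13 'y' -> {1}, take 1 (1->1 ok)
  t14 'y' -> {1}, take 1 (1->1 ok)
  t15 'x' -> {0,2}, take 2 (1->2 ok)
  t16 'x' -> {0,2}, take 2 (2->2 ok)
  t17 'x' -> {0,2}, take 2 (2->2 ok)
  t18 'x' -> {0,2}, take 2 (2->2 ok)
  t19 'x' -> {0,2}, take 0 (2->0 ok)
  t20 'y' -> {1}, take 1 (0->1 ok)
  t21 'x' -> {0,2}, take 2 (1->2 ok)
  t22 'x' -> {0,2}, take 2 (2->2 ok)
  t23 'x' -> {0,2}, take 0 (2->0 ok)
  t24 'x' -> {0,2}, take 0 (0->0 ok)

0,1,1,1,1,2,2,0,1,2,0,1,1,1,1,2,2,2,2,0,1,2,2,0,0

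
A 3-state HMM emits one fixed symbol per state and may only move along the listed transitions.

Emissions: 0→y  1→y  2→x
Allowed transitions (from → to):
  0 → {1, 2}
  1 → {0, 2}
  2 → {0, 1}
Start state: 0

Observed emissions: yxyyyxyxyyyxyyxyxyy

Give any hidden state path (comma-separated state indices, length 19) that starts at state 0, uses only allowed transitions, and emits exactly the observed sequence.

0,2,0,1,0,2,1,2,0,1,0,2,0,1,2,1,2,0,1

  t0 'y' -> {0,1}, take 0 (start)
  t1 'x' -> {2}, take 2 (0->2 ok)
  t2 'y' -> {0,1}, take 0 (2->0 ok)
  t3 'y' -> {0,1}, take 1 (0->1 ok)
  t4 'y' -> {0,1}, take 0 (1->0 ok)
  t5 'x' -> {2}, take 2 (0->2 ok)
  t6 'y' -> {0,1}, take 1 (2->1 ok)
  t7 'x' -> {2}, take 2 (1->2 ok)
  t8 'y' -> {0,1}, take 0 (2->0 ok)
  t9 'y' -> {0,1}, take 1 (0->1 ok)
  t10 'y' -> {0,1}, take 0 (1->0 ok)
  t11 'x' -> {2}, take 2 (0->2 ok)
  t12 'y' -> {0,1}, take 0 (2->0 ok)
  t13 'y' -> {0,1}, take 1 (0->1 ok)
  t14 'x' -> {2}, take 2 (1->2 ok)
  t15 'y' -> {0,1}, take 1 (2->1 ok)
  t16 'x' -> {2}, take 2 (1->2 ok)
  t17 'y' -> {0,1}, take 0 (2->0 ok)
  t18 'y' -> {0,1}, take 1 (0->1 ok)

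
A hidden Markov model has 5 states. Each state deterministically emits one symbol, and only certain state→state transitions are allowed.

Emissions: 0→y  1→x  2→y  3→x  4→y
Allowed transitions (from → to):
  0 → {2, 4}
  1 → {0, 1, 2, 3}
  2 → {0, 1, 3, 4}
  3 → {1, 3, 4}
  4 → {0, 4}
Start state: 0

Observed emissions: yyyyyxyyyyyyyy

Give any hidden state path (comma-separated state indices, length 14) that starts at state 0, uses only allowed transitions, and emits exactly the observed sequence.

0,2,4,0,2,3,4,0,2,0,4,0,2,4

  0: obs=y cand={0,2,4} pick 0 [start]
  1: obs=y cand={0,2,4} pick 2 [0->2 ok]
  2: obs=y cand={0,2,4} pick 4 [2->4 ok]
  3: obs=y cand={0,2,4} pick 0 [4->0 ok]
  4: obs=y cand={0,2,4} pick 2 [0->2 ok]
  5: obs=x cand={1,3} pick 3 [2->3 ok]
  6: obs=y cand={0,2,4} pick 4 [3->4 ok]
  7: obs=y cand={0,2,4} pick 0 [4->0 ok]
  8: obs=y cand={0,2,4} pick 2 [0->2 ok]
  9: obs=y cand={0,2,4} pick 0 [2->0 ok]
  10: obs=y cand={0,2,4} pick 4 [0->4 ok]
  11: obs=y cand={0,2,4} pick 0 [4->0 ok]
  12: obs=y cand={0,2,4} pick 2 [0->2 ok]
  13: obs=y cand={0,2,4} pick 4 [2->4 ok]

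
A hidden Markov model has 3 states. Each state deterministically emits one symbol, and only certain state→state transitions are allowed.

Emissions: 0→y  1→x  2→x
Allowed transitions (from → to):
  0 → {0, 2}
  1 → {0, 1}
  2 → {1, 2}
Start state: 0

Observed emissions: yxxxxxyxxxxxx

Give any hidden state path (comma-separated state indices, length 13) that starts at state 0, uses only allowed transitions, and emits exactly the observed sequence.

  pos 0: y in {0}, choose 0; start
  pos 1: x in {1,2}, choose 2; 0->2 ok
  pos 2: x in {1,2}, choose 2; 2->2 ok
  pos 3: x in {1,2}, choose 2; 2->2 ok
  pos 4: x in {1,2}, choose 2; 2->2 ok
  pos 5: x in {1,2}, choose 1; 2->1 ok
  pos 6: y in {0}, choose 0; 1->0 ok
  pos 7: x in {1,2}, choose 2; 0->2 ok
  pos 8: x in {1,2}, choose 1; 2->1 ok
  pos 9: x in {1,2}, choose 1; 1->1 ok
  pos 10: x in {1,2}, choose 1; 1->1 ok
  pos 11: x in {1,2}, choose 1; 1->1 ok
  pos 12: x in {1,2}, choose 1; 1->1 ok

0,2,2,2,2,1,0,2,1,1,1,1,1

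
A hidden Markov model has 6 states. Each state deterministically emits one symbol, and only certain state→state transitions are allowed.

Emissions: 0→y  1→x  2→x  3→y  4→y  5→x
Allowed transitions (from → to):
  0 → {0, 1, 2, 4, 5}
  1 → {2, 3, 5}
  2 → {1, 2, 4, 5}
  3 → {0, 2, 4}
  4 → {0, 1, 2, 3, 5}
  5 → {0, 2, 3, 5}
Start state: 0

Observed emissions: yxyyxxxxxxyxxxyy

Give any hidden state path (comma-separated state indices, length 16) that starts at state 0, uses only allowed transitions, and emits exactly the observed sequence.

0,1,3,0,1,5,2,1,2,5,0,2,5,5,3,4

  [0] y  {0,3,4}  => 0  start
  [1] x  {1,2,5}  => 1  0->1 ok
  [2] y  {0,3,4}  => 3  1->3 ok
  [3] y  {0,3,4}  => 0  3->0 ok
  [4] x  {1,2,5}  => 1  0->1 ok
  [5] x  {1,2,5}  => 5  1->5 ok
  [6] x  {1,2,5}  => 2  5->2 ok
  [7] x  {1,2,5}  => 1  2->1 ok
  [8] x  {1,2,5}  => 2  1->2 ok
  [9] x  {1,2,5}  => 5  2->5 ok
  [10] y  {0,3,4}  => 0  5->0 ok
  [11] x  {1,2,5}  => 2  0->2 ok
  [12] x  {1,2,5}  => 5  2->5 ok
  [13] x  {1,2,5}  => 5  5->5 ok
  [14] y  {0,3,4}  => 3  5->3 ok
  [15] y  {0,3,4}  => 4  3->4 ok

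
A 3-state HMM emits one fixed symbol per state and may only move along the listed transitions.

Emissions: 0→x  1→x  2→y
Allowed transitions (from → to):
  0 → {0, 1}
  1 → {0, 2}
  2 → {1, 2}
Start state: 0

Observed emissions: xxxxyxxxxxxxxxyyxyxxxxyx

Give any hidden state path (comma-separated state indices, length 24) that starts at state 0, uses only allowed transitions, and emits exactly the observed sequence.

0,1,0,1,2,1,0,1,0,1,0,0,0,1,2,2,1,2,1,0,0,1,2,1

  t0 'x' -> {0,1}, take 0 (start)
  t1 'x' -> {0,1}, take 1 (0->1 ok)
  t2 'x' -> {0,1}, take 0 (1->0 ok)
  t3 'x' -> {0,1}, take 1 (0->1 ok)
  t4 'y' -> {2}, take 2 (1->2 ok)
  t5 'x' -> {0,1}, take 1 (2->1 ok)
  t6 'x' -> {0,1}, take 0 (1->0 ok)
  t7 'x' -> {0,1}, take 1 (0->1 ok)
  t8 'x' -> {0,1}, take 0 (1->0 ok)
  t9 'x' -> {0,1}, take 1 (0->1 ok)
  t10 'x' -> {0,1}, take 0 (1->0 ok)
  t11 'x' -> {0,1}, take 0 (0->0 ok)
  t12 'x' -> {0,1}, take 0 (0->0 ok)
  t13 'x' -> {0,1}, take 1 (0->1 ok)
  t14 'y' -> {2}, take 2 (1->2 ok)
  t15 'y' -> {2}, take 2 (2->2 ok)
  t16 'x' -> {0,1}, take 1 (2->1 ok)
  t17 'y' -> {2}, take 2 (1->2 ok)
  t18 'x' -> {0,1}, take 1 (2->1 ok)
  t19 'x' -> {0,1}, take 0 (1->0 ok)
  t20 'x' -> {0,1}, take 0 (0->0 ok)
  t21 'x' -> {0,1}, take 1 (0->1 ok)
  t22 'y' -> {2}, take 2 (1->2 ok)
  t23 'x' -> {0,1}, take 1 (2->1 ok)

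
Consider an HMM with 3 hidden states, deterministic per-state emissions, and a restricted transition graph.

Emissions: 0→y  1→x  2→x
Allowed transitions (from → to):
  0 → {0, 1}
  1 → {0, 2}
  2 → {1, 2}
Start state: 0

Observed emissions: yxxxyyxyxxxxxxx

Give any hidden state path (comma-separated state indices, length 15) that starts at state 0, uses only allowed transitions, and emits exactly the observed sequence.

  pos 0: y in {0}, choose 0; start
  pos 1: x in {1,2}, choose 1; 0->1 ok
  pos 2: x in {1,2}, choose 2; 1->2 ok
  pos 3: x in {1,2}, choose 1; 2->1 ok
  pos 4: y in {0}, choose 0; 1->0 ok
  pos 5: y in {0}, choose 0; 0->0 ok
  pos 6: x in {1,2}, choose 1; 0->1 ok
  pos 7: y in {0}, choose 0; 1->0 ok
  pos 8: x in {1,2}, choose 1; 0->1 ok
  pos 9: x in {1,2}, choose 2; 1->2 ok
  pos 10: x in {1,2}, choose 2; 2->2 ok
  pos 11: x in {1,2}, choose 2; 2->2 ok
  pos 12: x in {1,2}, choose 1; 2->1 ok
  pos 13: x in {1,2}, choose 2; 1->2 ok
  pos 14: x in {1,2}, choose 2; 2->2 ok

0,1,2,1,0,0,1,0,1,2,2,2,1,2,2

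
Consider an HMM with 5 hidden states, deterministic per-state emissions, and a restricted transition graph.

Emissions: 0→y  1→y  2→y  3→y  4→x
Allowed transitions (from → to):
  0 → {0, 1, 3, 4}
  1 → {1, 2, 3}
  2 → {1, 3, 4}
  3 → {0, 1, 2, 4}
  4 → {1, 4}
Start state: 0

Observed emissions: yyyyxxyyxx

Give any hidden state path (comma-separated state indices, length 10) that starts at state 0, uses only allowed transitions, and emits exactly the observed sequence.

0,1,1,2,4,4,1,3,4,4

  0: obs=y cand={0,1,2,3} pick 0 [start]
  1: obs=y cand={0,1,2,3} pick 1 [0->1 ok]
  2: obs=y cand={0,1,2,3} pick 1 [1->1 ok]
  3: obs=y cand={0,1,2,3} pick 2 [1->2 ok]
  4: obs=x cand={4} pick 4 [2->4 ok]
  5: obs=x cand={4} pick 4 [4->4 ok]
  6: obs=y cand={0,1,2,3} pick 1 [4->1 ok]
  7: obs=y cand={0,1,2,3} pick 3 [1->3 ok]
  8: obs=x cand={4} pick 4 [3->4 ok]
  9: obs=x cand={4} pick 4 [4->4 ok]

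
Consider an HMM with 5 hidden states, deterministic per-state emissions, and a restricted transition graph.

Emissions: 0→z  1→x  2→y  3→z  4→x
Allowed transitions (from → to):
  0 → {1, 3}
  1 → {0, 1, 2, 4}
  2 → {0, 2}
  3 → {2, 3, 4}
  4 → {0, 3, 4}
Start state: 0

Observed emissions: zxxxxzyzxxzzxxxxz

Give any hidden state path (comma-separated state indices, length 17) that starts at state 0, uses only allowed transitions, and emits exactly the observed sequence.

  [0] z  {0,3}  => 0  start
  [1] x  {1,4}  => 1  0->1 ok
  [2] x  {1,4}  => 1  1->1 ok
  [3] x  {1,4}  => 4  1->4 ok
  [4] x  {1,4}  => 4  4->4 ok
  [5] z  {0,3}  => 3  4->3 ok
  [6] y  {2}  => 2  3->2 ok
  [7] z  {0,3}  => 0  2->0 ok
  [8] x  {1,4}  => 1  0->1 ok
  [9] x  {1,4}  => 4  1->4 ok
  [10] z  {0,3}  => 0  4->0 ok
  [11] z  {0,3}  => 3  0->3 ok
  [12] x  {1,4}  => 4  3->4 ok
  [13] x  {1,4}  => 4  4->4 ok
  [14] x  {1,4}  => 4  4->4 ok
  [15] x  {1,4}  => 4  4->4 ok
  [16] z  {0,3}  => 0  4->0 ok

0,1,1,4,4,3,2,0,1,4,0,3,4,4,4,4,0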